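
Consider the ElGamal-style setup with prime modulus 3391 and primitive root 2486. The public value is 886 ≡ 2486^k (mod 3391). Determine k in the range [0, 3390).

588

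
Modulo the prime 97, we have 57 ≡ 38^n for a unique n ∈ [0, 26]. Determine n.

Compute 38^0 mod 97 = 1, then multiply by 38 repeatedly:
  38^0=1  38^1=38  38^2=86  38^3=67  38^4=24
  38^5=39  38^6=27  38^7=56  38^8=91  38^9=63
  38^10=66  38^11=83  38^12=50  38^13=57
Found 57 at exponent 13.

13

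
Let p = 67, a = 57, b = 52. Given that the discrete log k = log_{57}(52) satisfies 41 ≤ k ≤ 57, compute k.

Compute 57^41 mod 67 = 46, then multiply by 57 repeatedly:
  57^41=46  57^42=9  57^43=44  57^44=29  57^45=45
  57^46=19  57^47=11  57^48=24  57^49=28  57^50=55
  57^51=53  57^52=6  57^53=7  57^54=64  57^55=30
  57^56=35  57^57=52
Found 52 at exponent 57.

57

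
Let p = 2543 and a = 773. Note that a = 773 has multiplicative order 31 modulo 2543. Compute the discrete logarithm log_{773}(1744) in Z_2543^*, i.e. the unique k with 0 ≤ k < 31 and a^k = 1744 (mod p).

Successive powers of 773 modulo 2543:
  773^0=1  773^1=773  773^2=2467  773^3=2284  773^4=690  773^5=1883
  773^6=963  773^7=1843  773^8=559  773^9=2340  773^10=747  773^11=170
  773^12=1717  773^13=2338  773^14=1744
So 773^14 ≡ 1744 (mod 2543), giving k = 14.

14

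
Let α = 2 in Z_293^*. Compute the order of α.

The order of 2 must divide p − 1 = 292 = 2^2 · 73.
Divisors: 1, 2, 4, 73, 146, 292.
Check each in increasing order: 2^1 ≡ 2;  2^2 ≡ 4;  2^4 ≡ 16;  2^73 ≡ 138;  2^146 ≡ 292;  2^292 ≡ 1.
Smallest exponent giving 1 is 292.

292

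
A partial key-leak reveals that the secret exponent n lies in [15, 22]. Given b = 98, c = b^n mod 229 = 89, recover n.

19

Compute 98^15 mod 229 = 32, then multiply by 98 repeatedly:
  98^15=32  98^16=159  98^17=10  98^18=64  98^19=89
Found 89 at exponent 19.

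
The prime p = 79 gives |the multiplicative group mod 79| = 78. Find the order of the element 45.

39

The order of 45 must divide p − 1 = 78 = 2 · 3 · 13.
Divisors: 1, 2, 3, 6, 13, 26, 39, 78.
Check each in increasing order: 45^1 ≡ 45;  45^2 ≡ 50;  45^3 ≡ 38;  45^6 ≡ 22;  45^13 ≡ 55;  45^26 ≡ 23;  45^39 ≡ 1.
Smallest exponent giving 1 is 39.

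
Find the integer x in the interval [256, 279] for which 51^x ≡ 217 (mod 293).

Compute 51^256 mod 293 = 229, then multiply by 51 repeatedly:
  51^256=229  51^257=252  51^258=253  51^259=11  51^260=268
  51^261=190  51^262=21  51^263=192  51^264=123  51^265=120
  51^266=260  51^267=75  51^268=16  51^269=230  51^270=10
  51^271=217
Found 217 at exponent 271.

271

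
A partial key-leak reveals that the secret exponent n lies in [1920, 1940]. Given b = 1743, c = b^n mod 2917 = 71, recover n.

Compute 1743^1920 mod 2917 = 1200, then multiply by 1743 repeatedly:
  1743^1920=1200  1743^1921=111  1743^1922=951  1743^1923=737  1743^1924=1111
  1743^1925=2502  1743^1926=71
Found 71 at exponent 1926.

1926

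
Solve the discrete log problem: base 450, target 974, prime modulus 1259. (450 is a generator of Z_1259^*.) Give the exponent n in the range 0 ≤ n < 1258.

Baby-step giant-step with m = ceil(sqrt(1258)) = 36.
Baby table (450^j mod 1259 for j=0..35):
  0:1  1:450  2:1060  3:1098  4:572  5:564  6:741  7:1074
  8:1103  9:304  10:828  11:1195  12:157  13:146  14:232  15:1162
  16:415  17:418  18:509  19:1171  20:688  21:1145  22:319  23:24
  24:728  25:260  26:1172  27:1138  28:946  29:158  30:596  31:33
  32:1001  33:987  34:982  35:1250
Giant step factor: 450^(-36) ≡ 867 (mod 1259).
Scan 974·867^i mod 1259 for i = 0, 1, …:
  i=0: 974   i=1: 928   i=2: 75   i=3: 816
  i=4: 1173   i=5: 978   i=6: 619   i=7: 339
  i=8: 566   i=9: 971     …   i=29: 1043
  i=30: 319
Match at i=30, j=22: n = 30·36 + 22 = 1102.

1102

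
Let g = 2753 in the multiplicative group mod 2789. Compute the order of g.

1394

The order of 2753 must divide p − 1 = 2788 = 2^2 · 17 · 41.
Divisors: 1, 2, 4, 17, 34, 41, 68, 82, 164, 697, 1394, 2788.
Check each in increasing order: 2753^1 ≡ 2753;  2753^2 ≡ 1296;  2753^4 ≡ 638;  2753^17 ≡ 1599;  2753^34 ≡ 2077;  2753^41 ≡ 752;  2753^68 ≡ 2135;  2753^82 ≡ 2126;  2753^164 ≡ 1696;  2753^697 ≡ 2788;  2753^1394 ≡ 1.
Smallest exponent giving 1 is 1394.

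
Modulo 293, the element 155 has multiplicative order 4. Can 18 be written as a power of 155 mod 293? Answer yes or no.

18 ∈ ⟨155⟩ iff 18^4 ≡ 1 (mod 293), since |⟨155⟩| = 4.
18^4 mod 293 = 82.
Since 82 ≠ 1, 18 does not lie in the subgroup.

no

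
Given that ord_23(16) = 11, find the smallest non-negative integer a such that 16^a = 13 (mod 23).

10

Successive powers of 16 modulo 23:
  16^0=1  16^1=16  16^2=3  16^3=2  16^4=9  16^5=6
  16^6=4  16^7=18  16^8=12  16^9=8  16^10=13
So 16^10 ≡ 13 (mod 23), giving a = 10.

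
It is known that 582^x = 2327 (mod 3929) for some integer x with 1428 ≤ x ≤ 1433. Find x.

Compute 582^1428 mod 3929 = 2350, then multiply by 582 repeatedly:
  582^1428=2350  582^1429=408  582^1430=1716  582^1431=746  582^1432=1982
  582^1433=2327
Found 2327 at exponent 1433.

1433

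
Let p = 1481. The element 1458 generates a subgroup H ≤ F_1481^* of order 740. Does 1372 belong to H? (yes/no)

1372 ∈ ⟨1458⟩ iff 1372^740 ≡ 1 (mod 1481), since |⟨1458⟩| = 740.
1372^740 mod 1481 = 1.
Since 1 = 1, 1372 lies in the subgroup.

yes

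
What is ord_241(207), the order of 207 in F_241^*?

240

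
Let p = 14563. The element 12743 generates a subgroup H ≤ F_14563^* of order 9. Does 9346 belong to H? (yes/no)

⟨12743⟩ has order 9; its elements mod 14563 are {1, 3107, 3431, 4295, 4857, 6599, 10267, 12743, 12952}.
9346 is not in this set.

no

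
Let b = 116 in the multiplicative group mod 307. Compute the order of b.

The order of 116 must divide p − 1 = 306 = 2 · 3^2 · 17.
Divisors: 1, 2, 3, 6, 9, 17, 18, 34, 51, 102, 153, 306.
Check each in increasing order: 116^1 ≡ 116;  116^2 ≡ 255;  116^3 ≡ 108;  116^6 ≡ 305;  116^9 ≡ 91;  116^17 ≡ 254;  116^18 ≡ 299;  116^34 ≡ 46;  116^51 ≡ 18;  116^102 ≡ 17;  116^153 ≡ 306;  116^306 ≡ 1.
Smallest exponent giving 1 is 306.

306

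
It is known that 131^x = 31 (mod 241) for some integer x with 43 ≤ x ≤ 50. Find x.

Compute 131^43 mod 241 = 78, then multiply by 131 repeatedly:
  131^43=78  131^44=96  131^45=44  131^46=221  131^47=31
Found 31 at exponent 47.

47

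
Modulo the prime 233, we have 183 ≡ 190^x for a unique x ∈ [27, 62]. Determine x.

30

Compute 190^27 mod 233 = 139, then multiply by 190 repeatedly:
  190^27=139  190^28=81  190^29=12  190^30=183
Found 183 at exponent 30.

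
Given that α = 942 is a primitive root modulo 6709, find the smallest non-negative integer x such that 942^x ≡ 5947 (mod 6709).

6664

Baby-step giant-step with m = ceil(sqrt(6708)) = 82.
Baby table (942^j mod 6709 for j=0..81):
  0:1  1:942  2:1776  3:2451  4:946  5:5544  6:2846  7:4041
  8:2619  9:4895  10:2007  11:5365  12:1953  13:1460  14:6684  15:3286
  16:2563  17:5815  18:3186  19:2289  20:2649  21:6319  22:1615  23:5096
  24:3497  25:55  26:4847  27:3754  28:625  29:5067  30:3015  31:2223
  32:858  33:3156  34:865  35:3041  36:6588  37:71  38:6501  39:5334
  40:6296  41:76  42:4502  43:796  44:5133  45:4806  46:5386  47:1608
  48:5211  49:4483  50:3025  51:4934  52:5200  53:830  54:3616  55:4809
  56:1503  57:227  58:5855  59:612  60:6239  61:54  62:3905  63:1978
  64:4883  65:4121  66:4180  67:6086  68:3526  69:537  70:2679  71:1034
  72:1223  73:4827  74:5041  75:5359  76:3010  77:4222  78:5396  79:4319
  80:2844  81:2157
Giant step factor: 942^(-82) ≡ 5616 (mod 6709).
Scan 5947·5616^i mod 6709 for i = 0, 1, …:
  i=0: 5947   i=1: 950   i=2: 1545   i=3: 1983
  i=4: 6297   i=5: 813   i=6: 3688   i=7: 1125
  i=8: 4831   i=9: 6409     …   i=80: 2730
  i=81: 1615
Match at i=81, j=22: x = 81·82 + 22 = 6664.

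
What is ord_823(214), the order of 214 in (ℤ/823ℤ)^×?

411

The order of 214 must divide p − 1 = 822 = 2 · 3 · 137.
Divisors: 1, 2, 3, 6, 137, 274, 411, 822.
Check each in increasing order: 214^1 ≡ 214;  214^2 ≡ 531;  214^3 ≡ 60;  214^6 ≡ 308;  214^137 ≡ 648;  214^274 ≡ 174;  214^411 ≡ 1.
Smallest exponent giving 1 is 411.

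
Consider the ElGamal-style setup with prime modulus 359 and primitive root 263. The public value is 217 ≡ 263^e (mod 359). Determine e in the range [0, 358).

60

Baby-step giant-step with m = ceil(sqrt(358)) = 19.
Baby table (263^j mod 359 for j=0..18):
  0:1  1:263  2:241  3:199  4:282  5:212  6:111  7:114
  8:185  9:190  10:69  11:197  12:115  13:89  14:72  15:268
  16:120  17:327  18:200
Giant step factor: 263^(-19) ≡ 83 (mod 359).
Scan 217·83^i mod 359 for i = 0, 1, …:
  i=0: 217   i=1: 61   i=2: 37   i=3: 199
Match at i=3, j=3: e = 3·19 + 3 = 60.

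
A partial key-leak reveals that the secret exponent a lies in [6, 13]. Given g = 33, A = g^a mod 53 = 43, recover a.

10

Compute 33^6 mod 53 = 9, then multiply by 33 repeatedly:
  33^6=9  33^7=32  33^8=49  33^9=27  33^10=43
Found 43 at exponent 10.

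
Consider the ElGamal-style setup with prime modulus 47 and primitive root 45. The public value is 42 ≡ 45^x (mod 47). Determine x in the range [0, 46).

Baby-step giant-step with m = ceil(sqrt(46)) = 7.
Baby table (45^j mod 47 for j=0..6):
  0:1  1:45  2:4  3:39  4:16  5:15  6:17
Giant step factor: 45^(-7) ≡ 29 (mod 47).
Scan 42·29^i mod 47 for i = 0, 1, …:
  i=0: 42   i=1: 43   i=2: 25   i=3: 20
  i=4: 16
Match at i=4, j=4: x = 4·7 + 4 = 32.

32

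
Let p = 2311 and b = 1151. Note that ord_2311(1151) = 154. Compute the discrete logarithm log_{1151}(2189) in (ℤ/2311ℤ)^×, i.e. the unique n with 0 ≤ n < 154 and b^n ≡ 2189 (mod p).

52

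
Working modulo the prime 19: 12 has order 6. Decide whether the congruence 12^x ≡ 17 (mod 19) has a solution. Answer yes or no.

no

⟨12⟩ has order 6; its elements mod 19 are {1, 7, 8, 11, 12, 18}.
17 is not in this set.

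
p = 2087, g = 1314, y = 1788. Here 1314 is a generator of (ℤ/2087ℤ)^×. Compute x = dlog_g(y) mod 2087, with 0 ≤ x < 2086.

Baby-step giant-step with m = ceil(sqrt(2086)) = 46.
Baby table (1314^j mod 2087 for j=0..45):
  0:1  1:1314  2:647  3:749  4:1209  5:419  6:1685  7:1870
  8:781  9:1517  10:253  11:609  12:905  13:1667  14:1175  15:1657
  16:557  17:1448  18:1415  19:1880  20:1399  21:1726  22:1482  23:177
  24:921  25:1821  26:1092  27:1119  28:1118  29:1891  30:1244  31:495
  32:1373  33:954  34:1356  35:1573  36:792  37:1362  38:1109  39:500
  40:1682  41:15  42:927  43:1357  44:800  45:1439
Giant step factor: 1314^(-46) ≡ 87 (mod 2087).
Scan 1788·87^i mod 2087 for i = 0, 1, …:
  i=0: 1788   i=1: 1118
Match at i=1, j=28: x = 1·46 + 28 = 74.

74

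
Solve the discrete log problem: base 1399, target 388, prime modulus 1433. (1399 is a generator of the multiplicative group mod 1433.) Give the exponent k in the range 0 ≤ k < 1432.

714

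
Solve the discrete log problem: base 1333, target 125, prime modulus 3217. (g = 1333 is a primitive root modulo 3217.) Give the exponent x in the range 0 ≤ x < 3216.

3087

Baby-step giant-step with m = ceil(sqrt(3216)) = 57.
Baby table (1333^j mod 3217 for j=0..56):
  0:1  1:1333  2:1105  3:2796  4:1782  5:1260  6:306  7:2556
  8:345  9:3071  10:1619  11:2737  12:343  13:405  14:2626  15:362
  16:3213  17:1102  18:2014  19:1684  20:2523  21:1394  22:1993  23:2644
  24:1837  25:584  26:3175  27:1920  28:1845  29:1597  30:2364  31:1769
  32:16  33:2026  34:1595  35:2915  36:2776  37:858  38:1679  39:2292
  40:2303  41:881  42:168  43:1971  44:2271  45:46  46:195  47:2575
  48:3153  49:1547  50:54  51:1208  52:1764  53:3002  54:2935  55:483
  56:439
Giant step factor: 1333^(-57) ≡ 2473 (mod 3217).
Scan 125·2473^i mod 3217 for i = 0, 1, …:
  i=0: 125   i=1: 293   i=2: 764   i=3: 993
  i=4: 1118   i=5: 1411   i=6: 2175   i=7: 3168
  i=8: 1069   i=9: 2480     …   i=53: 3001
  i=54: 3071
Match at i=54, j=9: x = 54·57 + 9 = 3087.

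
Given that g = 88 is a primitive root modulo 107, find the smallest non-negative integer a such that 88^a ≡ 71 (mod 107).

29

Baby-step giant-step with m = ceil(sqrt(106)) = 11.
Baby table (88^j mod 107 for j=0..10):
  0:1  1:88  2:40  3:96  4:102  5:95  6:14  7:55
  8:25  9:60  10:37
Giant step factor: 88^(-11) ≡ 7 (mod 107).
Scan 71·7^i mod 107 for i = 0, 1, …:
  i=0: 71   i=1: 69   i=2: 55
Match at i=2, j=7: a = 2·11 + 7 = 29.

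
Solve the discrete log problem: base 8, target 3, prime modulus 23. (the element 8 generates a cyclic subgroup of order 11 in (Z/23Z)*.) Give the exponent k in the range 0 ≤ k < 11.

10

Successive powers of 8 modulo 23:
  8^0=1  8^1=8  8^2=18  8^3=6  8^4=2  8^5=16
  8^6=13  8^7=12  8^8=4  8^9=9  8^10=3
So 8^10 ≡ 3 (mod 23), giving k = 10.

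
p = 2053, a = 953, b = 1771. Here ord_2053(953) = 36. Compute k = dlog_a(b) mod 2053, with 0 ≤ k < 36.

23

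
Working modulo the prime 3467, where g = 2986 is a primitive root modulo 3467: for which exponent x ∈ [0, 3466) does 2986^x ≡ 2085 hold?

610

Baby-step giant-step with m = ceil(sqrt(3466)) = 59.
Baby table (2986^j mod 3467 for j=0..58):
  0:1  1:2986  2:2539  3:2592  4:1368  5:722  6:2885  7:2582
  8:2711  9:3068  10:1234  11:2770  12:2425  13:1954  14:3150  15:3396
  16:2948  17:15  18:3186  19:3415  20:743  21:3185  22:429  23:1671
  24:593  25:2528  26:949  27:1175  28:3413  29:1705  30:1574  31:2179
  32:2402  33:2616  34:225  35:2719  36:2687  37:744  38:2704  39:2968
  40:796  41:1961  42:3250  43:367  44:290  45:2657  46:1306  47:2808
  48:1482  49:1360  50:1103  51:3375  52:2648  53:2168  54:759  55:2423
  56:2916  57:1539  58:1679
Giant step factor: 2986^(-59) ≡ 1063 (mod 3467).
Scan 2085·1063^i mod 3467 for i = 0, 1, …:
  i=0: 2085   i=1: 942   i=2: 2850   i=3: 2859
  i=4: 2025   i=5: 3035   i=6: 1895   i=7: 58
  i=8: 2715   i=9: 1501   i=10: 743
Match at i=10, j=20: x = 10·59 + 20 = 610.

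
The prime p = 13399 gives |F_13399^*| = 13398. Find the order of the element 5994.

The order of 5994 must divide p − 1 = 13398 = 2 · 3 · 7 · 11 · 29.
Divisors: 1, 2, 3, 6, 7, 11, 14, 21, 22, 29, 33, 42, 58, 66, 77, 87, 154, 174, 203, 231, 319, 406, 462, 609, 638, 957, 1218, 1914, 2233, 4466, 6699, 13398.
Check each in increasing order: 5994^1 ≡ 5994;  5994^2 ≡ 5317;  5994^3 ≡ 7276;  5994^6 ≡ 727;  5994^7 ≡ 2963;  5994^11 ≡ 2527;  5994^14 ≡ 3024;  5994^21 ≡ 9580;  5994^22 ≡ 7805;  5994^29 ≡ 12940;  5994^33 ≡ 13306;  5994^42 ≡ 6649;  5994^58 ≡ 9696;  5994^66 ≡ 8649;  5994^77 ≡ 2254;  5994^87 ≡ 11403;  5994^154 ≡ 2295;  5994^174 ≡ 4513;  5994^203 ≡ 5378;  5994^231 ≡ 916;  5994^319 ≡ 9515;  5994^406 ≡ 7842;  5994^462 ≡ 8318;  5994^609 ≡ 7623;  5994^638 ≡ 11581;  5994^957 ≡ 13238;  5994^1218 ≡ 12065;  5994^1914 ≡ 12522;  5994^2233 ≡ 2922;  5994^4466 ≡ 2921;  5994^6699 ≡ 13398;  5994^13398 ≡ 1.
Smallest exponent giving 1 is 13398.

13398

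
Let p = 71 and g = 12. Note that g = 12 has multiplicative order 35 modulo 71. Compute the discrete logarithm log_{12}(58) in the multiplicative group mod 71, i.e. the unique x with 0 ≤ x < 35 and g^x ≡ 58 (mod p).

13

Successive powers of 12 modulo 71:
  12^0=1  12^1=12  12^2=2  12^3=24  12^4=4  12^5=48
  12^6=8  12^7=25  12^8=16  12^9=50  12^10=32  12^11=29
  12^12=64  12^13=58
So 12^13 ≡ 58 (mod 71), giving x = 13.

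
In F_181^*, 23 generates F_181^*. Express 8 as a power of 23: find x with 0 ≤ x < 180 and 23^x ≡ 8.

51

Baby-step giant-step with m = ceil(sqrt(180)) = 14.
Baby table (23^j mod 181 for j=0..13):
  0:1  1:23  2:167  3:40  4:15  5:164  6:152  7:57
  8:44  9:107  10:108  11:131  12:117  13:157
Giant step factor: 23^(-14) ≡ 20 (mod 181).
Scan 8·20^i mod 181 for i = 0, 1, …:
  i=0: 8   i=1: 160   i=2: 123   i=3: 107
Match at i=3, j=9: x = 3·14 + 9 = 51.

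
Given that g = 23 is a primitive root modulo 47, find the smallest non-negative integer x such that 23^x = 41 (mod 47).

3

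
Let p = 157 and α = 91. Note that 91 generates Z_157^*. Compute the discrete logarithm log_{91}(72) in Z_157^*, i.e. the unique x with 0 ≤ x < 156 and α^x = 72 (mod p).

7

Successive powers of 91 modulo 157:
  91^0=1  91^1=91  91^2=117  91^3=128  91^4=30  91^5=61
  91^6=56  91^7=72
So 91^7 ≡ 72 (mod 157), giving x = 7.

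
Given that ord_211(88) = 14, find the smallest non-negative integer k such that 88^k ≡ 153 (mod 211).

3

Successive powers of 88 modulo 211:
  88^0=1  88^1=88  88^2=148  88^3=153
So 88^3 ≡ 153 (mod 211), giving k = 3.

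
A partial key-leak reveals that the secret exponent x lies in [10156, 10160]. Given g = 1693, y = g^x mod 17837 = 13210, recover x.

10157

Compute 1693^10156 mod 17837 = 9353, then multiply by 1693 repeatedly:
  1693^10156=9353  1693^10157=13210
Found 13210 at exponent 10157.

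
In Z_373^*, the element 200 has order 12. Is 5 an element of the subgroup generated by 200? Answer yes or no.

no

⟨200⟩ has order 12; its elements mod 373 are {1, 69, 88, 89, 104, 173, 200, 269, 284, 285, 304, 372}.
5 is not in this set.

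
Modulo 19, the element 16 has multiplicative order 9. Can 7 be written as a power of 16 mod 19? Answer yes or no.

⟨16⟩ has order 9; its elements mod 19 are {1, 4, 5, 6, 7, 9, 11, 16, 17}.
7 is in this set.

yes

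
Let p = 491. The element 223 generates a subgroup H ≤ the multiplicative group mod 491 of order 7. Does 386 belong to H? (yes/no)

yes

386 ∈ ⟨223⟩ iff 386^7 ≡ 1 (mod 491), since |⟨223⟩| = 7.
386^7 mod 491 = 1.
Since 1 = 1, 386 lies in the subgroup.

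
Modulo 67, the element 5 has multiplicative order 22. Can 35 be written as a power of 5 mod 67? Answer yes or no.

no

35 ∈ ⟨5⟩ iff 35^22 ≡ 1 (mod 67), since |⟨5⟩| = 22.
35^22 mod 67 = 29.
Since 29 ≠ 1, 35 does not lie in the subgroup.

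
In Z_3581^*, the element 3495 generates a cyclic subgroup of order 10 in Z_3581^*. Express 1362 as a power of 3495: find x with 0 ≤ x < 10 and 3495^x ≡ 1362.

3

Successive powers of 3495 modulo 3581:
  3495^0=1  3495^1=3495  3495^2=234  3495^3=1362
So 3495^3 ≡ 1362 (mod 3581), giving x = 3.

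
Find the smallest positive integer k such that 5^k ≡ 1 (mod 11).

The order of 5 must divide p − 1 = 10 = 2 · 5.
Divisors: 1, 2, 5, 10.
Check each in increasing order: 5^1 ≡ 5;  5^2 ≡ 3;  5^5 ≡ 1.
Smallest exponent giving 1 is 5.

5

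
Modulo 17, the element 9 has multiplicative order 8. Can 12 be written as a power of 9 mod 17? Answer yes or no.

no

12 ∈ ⟨9⟩ iff 12^8 ≡ 1 (mod 17), since |⟨9⟩| = 8.
12^8 mod 17 = 16.
Since 16 ≠ 1, 12 does not lie in the subgroup.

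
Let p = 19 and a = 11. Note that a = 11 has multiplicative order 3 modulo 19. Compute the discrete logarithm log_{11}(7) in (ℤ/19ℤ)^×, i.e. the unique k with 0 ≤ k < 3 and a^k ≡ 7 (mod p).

Successive powers of 11 modulo 19:
  11^0=1  11^1=11  11^2=7
So 11^2 ≡ 7 (mod 19), giving k = 2.

2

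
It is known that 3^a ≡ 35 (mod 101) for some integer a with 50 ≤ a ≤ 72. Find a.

57

Compute 3^50 mod 101 = 100, then multiply by 3 repeatedly:
  3^50=100  3^51=98  3^52=92  3^53=74  3^54=20
  3^55=60  3^56=79  3^57=35
Found 35 at exponent 57.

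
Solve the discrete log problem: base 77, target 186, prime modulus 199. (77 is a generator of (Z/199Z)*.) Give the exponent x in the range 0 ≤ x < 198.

139

Baby-step giant-step with m = ceil(sqrt(198)) = 15.
Baby table (77^j mod 199 for j=0..14):
  0:1  1:77  2:158  3:27  4:89  5:87  6:132  7:15
  8:160  9:181  10:7  11:141  12:111  13:189  14:26
Giant step factor: 77^(-15) ≡ 83 (mod 199).
Scan 186·83^i mod 199 for i = 0, 1, …:
  i=0: 186   i=1: 115   i=2: 192   i=3: 16
  i=4: 134   i=5: 177   i=6: 164   i=7: 80
  i=8: 73   i=9: 89
Match at i=9, j=4: x = 9·15 + 4 = 139.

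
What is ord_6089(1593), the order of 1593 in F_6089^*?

6088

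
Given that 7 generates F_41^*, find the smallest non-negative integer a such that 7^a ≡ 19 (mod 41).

31

Successive powers of 7 modulo 41:
  7^0=1  7^1=7  7^2=8  7^3=15  7^4=23  7^5=38
  7^6=20  7^7=17  7^8=37  7^9=13  7^10=9  7^11=22
  7^12=31  7^13=12  7^14=2  7^15=14  7^16=16  7^17=30
  7^18=5  7^19=35  7^20=40  7^21=34  7^22=33  7^23=26
  7^24=18  7^25=3  7^26=21  7^27=24  7^28=4  7^29=28
  7^30=32  7^31=19
So 7^31 ≡ 19 (mod 41), giving a = 31.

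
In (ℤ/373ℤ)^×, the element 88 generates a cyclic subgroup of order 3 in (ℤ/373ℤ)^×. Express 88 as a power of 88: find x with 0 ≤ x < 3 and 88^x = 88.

Successive powers of 88 modulo 373:
  88^0=1  88^1=88
So 88^1 ≡ 88 (mod 373), giving x = 1.

1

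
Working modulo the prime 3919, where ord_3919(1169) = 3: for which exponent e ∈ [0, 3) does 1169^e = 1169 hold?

1

Successive powers of 1169 modulo 3919:
  1169^0=1  1169^1=1169
So 1169^1 ≡ 1169 (mod 3919), giving e = 1.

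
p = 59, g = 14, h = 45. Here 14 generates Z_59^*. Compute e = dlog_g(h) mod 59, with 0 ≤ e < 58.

Baby-step giant-step with m = ceil(sqrt(58)) = 8.
Baby table (14^j mod 59 for j=0..7):
  0:1  1:14  2:19  3:30  4:7  5:39  6:15  7:33
Giant step factor: 14^(-8) ≡ 53 (mod 59).
Scan 45·53^i mod 59 for i = 0, 1, …:
  i=0: 45   i=1: 25   i=2: 27   i=3: 15
Match at i=3, j=6: e = 3·8 + 6 = 30.

30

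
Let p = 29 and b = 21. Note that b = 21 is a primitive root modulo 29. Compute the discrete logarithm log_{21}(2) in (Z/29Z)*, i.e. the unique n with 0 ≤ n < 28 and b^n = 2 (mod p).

5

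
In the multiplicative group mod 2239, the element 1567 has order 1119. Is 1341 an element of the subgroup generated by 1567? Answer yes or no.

1341 ∈ ⟨1567⟩ iff 1341^1119 ≡ 1 (mod 2239), since |⟨1567⟩| = 1119.
1341^1119 mod 2239 = 1.
Since 1 = 1, 1341 lies in the subgroup.

yes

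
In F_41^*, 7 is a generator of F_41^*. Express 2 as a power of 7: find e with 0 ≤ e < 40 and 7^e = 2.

14

Successive powers of 7 modulo 41:
  7^0=1  7^1=7  7^2=8  7^3=15  7^4=23  7^5=38
  7^6=20  7^7=17  7^8=37  7^9=13  7^10=9  7^11=22
  7^12=31  7^13=12  7^14=2
So 7^14 ≡ 2 (mod 41), giving e = 14.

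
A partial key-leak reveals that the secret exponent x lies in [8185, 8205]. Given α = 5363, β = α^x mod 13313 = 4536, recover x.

Compute 5363^8185 mod 13313 = 5830, then multiply by 5363 repeatedly:
  5363^8185=5830  5363^8186=7366  5363^8187=4187  5363^8188=9163  5363^8189=2886
  5363^8190=7912  5363^8191=3525  5363^8192=115  5363^8193=4347  5363^8194=1898
  5363^8195=7842  5363^8196=879  5363^8197=1275  5363^8198=8256  5363^8199=11203
  5363^8200=120  5363^8201=4536
Found 4536 at exponent 8201.

8201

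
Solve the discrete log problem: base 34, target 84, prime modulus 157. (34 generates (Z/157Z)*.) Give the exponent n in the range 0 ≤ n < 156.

139

Baby-step giant-step with m = ceil(sqrt(156)) = 13.
Baby table (34^j mod 157 for j=0..12):
  0:1  1:34  2:57  3:54  4:109  5:95  6:90  7:77
  8:106  9:150  10:76  11:72  12:93
Giant step factor: 34^(-13) ≡ 50 (mod 157).
Scan 84·50^i mod 157 for i = 0, 1, …:
  i=0: 84   i=1: 118   i=2: 91   i=3: 154
  i=4: 7   i=5: 36   i=6: 73   i=7: 39
  i=8: 66   i=9: 3   i=10: 150
Match at i=10, j=9: n = 10·13 + 9 = 139.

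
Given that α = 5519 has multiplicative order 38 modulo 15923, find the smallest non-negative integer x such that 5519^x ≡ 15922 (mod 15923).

19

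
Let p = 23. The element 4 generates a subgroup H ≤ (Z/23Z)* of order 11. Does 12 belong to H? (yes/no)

12 ∈ ⟨4⟩ iff 12^11 ≡ 1 (mod 23), since |⟨4⟩| = 11.
12^11 mod 23 = 1.
Since 1 = 1, 12 lies in the subgroup.

yes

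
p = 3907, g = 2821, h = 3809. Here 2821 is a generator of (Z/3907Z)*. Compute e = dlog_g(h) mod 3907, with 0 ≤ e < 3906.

2446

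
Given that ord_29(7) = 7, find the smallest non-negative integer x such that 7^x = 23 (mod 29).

4

Successive powers of 7 modulo 29:
  7^0=1  7^1=7  7^2=20  7^3=24  7^4=23
So 7^4 ≡ 23 (mod 29), giving x = 4.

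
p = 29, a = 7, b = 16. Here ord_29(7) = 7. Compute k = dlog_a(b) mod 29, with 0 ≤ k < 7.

5

Successive powers of 7 modulo 29:
  7^0=1  7^1=7  7^2=20  7^3=24  7^4=23  7^5=16
So 7^5 ≡ 16 (mod 29), giving k = 5.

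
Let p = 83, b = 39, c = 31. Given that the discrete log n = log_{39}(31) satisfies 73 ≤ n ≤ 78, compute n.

74

Compute 39^73 mod 83 = 54, then multiply by 39 repeatedly:
  39^73=54  39^74=31
Found 31 at exponent 74.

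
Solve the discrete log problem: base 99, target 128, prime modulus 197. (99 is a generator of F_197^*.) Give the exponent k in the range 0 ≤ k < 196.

189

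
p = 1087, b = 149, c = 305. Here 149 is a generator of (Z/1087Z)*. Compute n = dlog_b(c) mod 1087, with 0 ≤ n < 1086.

188

Baby-step giant-step with m = ceil(sqrt(1086)) = 33.
Baby table (149^j mod 1087 for j=0..32):
  0:1  1:149  2:461  3:208  4:556  5:232  6:871  7:426
  8:428  9:726  10:561  11:977  12:1002  13:379  14:1034  15:799
  16:568  17:933  18:968  19:748  20:578  21:249  22:143  23:654
  24:703  25:395  26:157  27:566  28:635  29:46  30:332  31:553
  32:872
Giant step factor: 149^(-33) ≡ 949 (mod 1087).
Scan 305·949^i mod 1087 for i = 0, 1, …:
  i=0: 305   i=1: 303   i=2: 579   i=3: 536
  i=4: 1035   i=5: 654
Match at i=5, j=23: n = 5·33 + 23 = 188.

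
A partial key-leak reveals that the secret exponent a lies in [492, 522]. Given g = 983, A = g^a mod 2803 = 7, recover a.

Compute 983^492 mod 2803 = 681, then multiply by 983 repeatedly:
  983^492=681  983^493=2309  983^494=2120  983^495=1331  983^496=2175
  983^497=2139  983^498=387  983^499=2016  983^500=7
Found 7 at exponent 500.

500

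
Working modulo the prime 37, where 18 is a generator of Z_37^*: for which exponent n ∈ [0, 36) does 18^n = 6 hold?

27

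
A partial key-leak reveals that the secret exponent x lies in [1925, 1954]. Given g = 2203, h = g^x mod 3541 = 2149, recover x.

Compute 2203^1925 mod 3541 = 1689, then multiply by 2203 repeatedly:
  2203^1925=1689  2203^1926=2817  2203^1927=2019  2203^1928=361  2203^1929=2099
  2203^1930=3092  2203^1931=2333  2203^1932=1608  2203^1933=1424  2203^1934=3287
  2203^1935=3457  2203^1936=2621  2203^1937=2233  2203^1938=850  2203^1939=2902
  2203^1940=1601  2203^1941=167  2203^1942=3178  2203^1943=577  2203^1944=3453
  2203^1945=891  2203^1946=1159  2203^1947=216  2203^1948=1354  2203^1949=1340
  2203^1950=2367  2203^1951=2149
Found 2149 at exponent 1951.

1951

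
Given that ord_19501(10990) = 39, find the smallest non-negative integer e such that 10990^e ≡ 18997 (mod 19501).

13

Successive powers of 10990 modulo 19501:
  10990^0=1  10990^1=10990  10990^2=10407  10990^3=19066  10990^4=16596  10990^5=16688
  10990^6=13716  10990^7=15611  10990^8=14593  10990^9=846  10990^10=15064  10990^11=9371
  10990^12=2509  10990^13=18997
So 10990^13 ≡ 18997 (mod 19501), giving e = 13.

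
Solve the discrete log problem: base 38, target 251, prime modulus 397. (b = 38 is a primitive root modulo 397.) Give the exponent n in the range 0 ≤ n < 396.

Baby-step giant-step with m = ceil(sqrt(396)) = 20.
Baby table (38^j mod 397 for j=0..19):
  0:1  1:38  2:253  3:86  4:92  5:320  6:250  7:369
  8:127  9:62  10:371  11:203  12:171  13:146  14:387  15:17
  16:249  17:331  18:271  19:373
Giant step factor: 38^(-20) ≡ 37 (mod 397).
Scan 251·37^i mod 397 for i = 0, 1, …:
  i=0: 251   i=1: 156   i=2: 214   i=3: 375
  i=4: 377   i=5: 54   i=6: 13   i=7: 84
  i=8: 329   i=9: 263   i=10: 203
Match at i=10, j=11: n = 10·20 + 11 = 211.

211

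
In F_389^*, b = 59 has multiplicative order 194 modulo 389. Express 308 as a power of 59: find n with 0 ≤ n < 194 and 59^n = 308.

41

Baby-step giant-step with m = ceil(sqrt(194)) = 14.
Baby table (59^j mod 389 for j=0..13):
  0:1  1:59  2:369  3:376  4:11  5:260  6:169  7:246
  8:121  9:137  10:303  11:372  12:164  13:340
Giant step factor: 59^(-14) ≡ 345 (mod 389).
Scan 308·345^i mod 389 for i = 0, 1, …:
  i=0: 308   i=1: 63   i=2: 340
Match at i=2, j=13: n = 2·14 + 13 = 41.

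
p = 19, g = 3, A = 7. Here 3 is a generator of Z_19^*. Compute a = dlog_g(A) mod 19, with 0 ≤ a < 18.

6

Successive powers of 3 modulo 19:
  3^0=1  3^1=3  3^2=9  3^3=8  3^4=5  3^5=15
  3^6=7
So 3^6 ≡ 7 (mod 19), giving a = 6.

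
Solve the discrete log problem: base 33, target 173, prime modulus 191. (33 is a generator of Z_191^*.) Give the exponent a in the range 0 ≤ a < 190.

51

Baby-step giant-step with m = ceil(sqrt(190)) = 14.
Baby table (33^j mod 191 for j=0..13):
  0:1  1:33  2:134  3:29  4:2  5:66  6:77  7:58
  8:4  9:132  10:154  11:116  12:8  13:73
Giant step factor: 33^(-14) ≡ 80 (mod 191).
Scan 173·80^i mod 191 for i = 0, 1, …:
  i=0: 173   i=1: 88   i=2: 164   i=3: 132
Match at i=3, j=9: a = 3·14 + 9 = 51.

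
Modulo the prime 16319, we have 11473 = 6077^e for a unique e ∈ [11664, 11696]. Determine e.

Compute 6077^11664 mod 16319 = 7532, then multiply by 6077 repeatedly:
  6077^11664=7532  6077^11665=13488  6077^11666=12558  6077^11667=7322  6077^11668=10200
  6077^11669=5838  6077^11670=20  6077^11671=7307  6077^11672=640  6077^11673=5358
  6077^11674=4161  6077^11675=8266  6077^11676=2600  6077^11677=3408  6077^11678=1605
  6077^11679=11142  6077^11680=2403  6077^11681=13845  6077^11682=11620  6077^11683=2427
  6077^11684=12822  6077^11685=12388  6077^11686=2329  6077^11687=4760  6077^11688=9252
  6077^11689=5449  6077^11690=2322  6077^11691=11178  6077^11692=9028  6077^11693=14997
  6077^11694=11473
Found 11473 at exponent 11694.

11694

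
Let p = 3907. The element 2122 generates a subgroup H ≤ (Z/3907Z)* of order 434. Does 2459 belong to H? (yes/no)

no

2459 ∈ ⟨2122⟩ iff 2459^434 ≡ 1 (mod 3907), since |⟨2122⟩| = 434.
2459^434 mod 3907 = 62.
Since 62 ≠ 1, 2459 does not lie in the subgroup.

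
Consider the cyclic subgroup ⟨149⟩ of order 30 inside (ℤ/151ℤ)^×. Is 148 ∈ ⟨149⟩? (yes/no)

no

148 ∈ ⟨149⟩ iff 148^30 ≡ 1 (mod 151), since |⟨149⟩| = 30.
148^30 mod 151 = 59.
Since 59 ≠ 1, 148 does not lie in the subgroup.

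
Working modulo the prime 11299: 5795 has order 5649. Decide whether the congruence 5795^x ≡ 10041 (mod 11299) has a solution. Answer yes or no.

yes

10041 ∈ ⟨5795⟩ iff 10041^5649 ≡ 1 (mod 11299), since |⟨5795⟩| = 5649.
10041^5649 mod 11299 = 1.
Since 1 = 1, 10041 lies in the subgroup.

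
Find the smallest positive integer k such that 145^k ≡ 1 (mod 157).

The order of 145 must divide p − 1 = 156 = 2^2 · 3 · 13.
Divisors: 1, 2, 3, 4, 6, 12, 13, 26, 39, 52, 78, 156.
Check each in increasing order: 145^1 ≡ 145;  145^2 ≡ 144;  145^3 ≡ 156;  145^4 ≡ 12;  145^6 ≡ 1.
Smallest exponent giving 1 is 6.

6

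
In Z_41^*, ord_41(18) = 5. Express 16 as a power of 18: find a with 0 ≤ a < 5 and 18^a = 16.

Successive powers of 18 modulo 41:
  18^0=1  18^1=18  18^2=37  18^3=10  18^4=16
So 18^4 ≡ 16 (mod 41), giving a = 4.

4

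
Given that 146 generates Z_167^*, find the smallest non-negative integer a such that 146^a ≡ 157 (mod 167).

46

Baby-step giant-step with m = ceil(sqrt(166)) = 13.
Baby table (146^j mod 167 for j=0..12):
  0:1  1:146  2:107  3:91  4:93  5:51  6:98  7:113
  8:132  9:67  10:96  11:155  12:85
Giant step factor: 146^(-13) ≡ 106 (mod 167).
Scan 157·106^i mod 167 for i = 0, 1, …:
  i=0: 157   i=1: 109   i=2: 31   i=3: 113
Match at i=3, j=7: a = 3·13 + 7 = 46.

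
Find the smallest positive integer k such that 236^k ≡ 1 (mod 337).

336

The order of 236 must divide p − 1 = 336 = 2^4 · 3 · 7.
Divisors: 1, 2, 3, 4, 6, 7, 8, 12, 14, 16, 21, 24, 28, 42, 48, 56, 84, 112, 168, 336.
Check each in increasing order: 236^1 ≡ 236;  236^2 ≡ 91;  236^3 ≡ 245;  236^4 ≡ 193;  236^6 ≡ 39;  236^7 ≡ 105;  236^8 ≡ 179;  236^12 ≡ 173;  236^14 ≡ 241;  236^16 ≡ 26;  236^21 ≡ 30;  236^24 ≡ 273;  236^28 ≡ 117;  236^42 ≡ 226;  236^48 ≡ 52;  236^56 ≡ 209;  236^84 ≡ 189;  236^112 ≡ 208;  236^168 ≡ 336;  236^336 ≡ 1.
Smallest exponent giving 1 is 336.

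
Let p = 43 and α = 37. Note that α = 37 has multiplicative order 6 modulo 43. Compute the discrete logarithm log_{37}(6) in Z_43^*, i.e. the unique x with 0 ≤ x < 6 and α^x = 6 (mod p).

Successive powers of 37 modulo 43:
  37^0=1  37^1=37  37^2=36  37^3=42  37^4=6
So 37^4 ≡ 6 (mod 43), giving x = 4.

4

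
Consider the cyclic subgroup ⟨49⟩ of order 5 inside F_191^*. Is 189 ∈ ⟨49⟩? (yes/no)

no

189 ∈ ⟨49⟩ iff 189^5 ≡ 1 (mod 191), since |⟨49⟩| = 5.
189^5 mod 191 = 159.
Since 159 ≠ 1, 189 does not lie in the subgroup.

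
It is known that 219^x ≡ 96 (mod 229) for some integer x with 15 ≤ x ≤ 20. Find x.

17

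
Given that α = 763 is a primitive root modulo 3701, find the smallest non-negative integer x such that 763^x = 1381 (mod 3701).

1163

Baby-step giant-step with m = ceil(sqrt(3700)) = 61.
Baby table (763^j mod 3701 for j=0..60):
  0:1  1:763  2:1112  3:927  4:410  5:1946  6:697  7:2568
  8:1555  9:2145  10:793  11:1796  12:978  13:2313  14:3143  15:3562
  16:1272  17:874  18:682  19:2226  20:3380  21:3044  22:2045  23:2214
  24:1626  25:803  26:2024  27:995  28:480  29:3542  30:816  31:840
  32:647  33:1428  34:1470  35:207  36:2499  37:722  38:3138  39:3448
  40:3114  41:3641  42:2333  43:3599  44:3596  45:1307  46:1672  47:2592
  48:1362  49:2926  50:835  51:533  52:3270  53:536  54:1858  55:171
  56:938  57:1401  58:3075  59:3492  60:3377
Giant step factor: 763^(-61) ≡ 3451 (mod 3701).
Scan 1381·3451^i mod 3701 for i = 0, 1, …:
  i=0: 1381   i=1: 2644   i=2: 1479   i=3: 350
  i=4: 1324   i=5: 2090   i=6: 3042   i=7: 1906
  i=8: 929   i=9: 913     …   i=18: 2367
  i=19: 410
Match at i=19, j=4: x = 19·61 + 4 = 1163.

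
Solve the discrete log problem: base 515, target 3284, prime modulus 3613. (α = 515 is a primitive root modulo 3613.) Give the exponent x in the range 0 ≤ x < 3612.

2503

Baby-step giant-step with m = ceil(sqrt(3612)) = 61.
Baby table (515^j mod 3613 for j=0..60):
  0:1  1:515  2:1476  3:1410  4:3550  5:72  6:950  7:1495
  8:356  9:2690  10:1571  11:3366  12:2863  13:341  14:2191  15:1109
  16:281  17:195  18:2874  19:2393  20:362  21:2167  22:3201  23:987
  24:2485  25:773  26:665  27:2853  28:2417  29:1883  30:1461  31:911
  32:3088  33:600  34:1895  35:415  36:558  37:1943  38:3457  39:2759
  40:976  41:433  42:2602  43:3220  44:3546  45:1625  46:2272  47:3081
  48:608  49:2402  50:1384  51:999  52:1439  53:420  54:3133  55:2097
  56:3281  57:2444  58:1336  59:1570  60:2851
Giant step factor: 515^(-61) ≡ 956 (mod 3613).
Scan 3284·956^i mod 3613 for i = 0, 1, …:
  i=0: 3284   i=1: 3420   i=2: 3368   i=3: 625
  i=4: 1355   i=5: 1926   i=6: 2239   i=7: 1588
  i=8: 668   i=9: 2720     …   i=40: 2254
  i=41: 1476
Match at i=41, j=2: x = 41·61 + 2 = 2503.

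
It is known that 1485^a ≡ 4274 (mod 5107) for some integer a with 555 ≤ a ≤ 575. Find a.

564

Compute 1485^555 mod 5107 = 2329, then multiply by 1485 repeatedly:
  1485^555=2329  1485^556=1126  1485^557=2121  1485^558=3773  1485^559=526
  1485^560=4846  1485^561=547  1485^562=282  1485^563=5103  1485^564=4274
Found 4274 at exponent 564.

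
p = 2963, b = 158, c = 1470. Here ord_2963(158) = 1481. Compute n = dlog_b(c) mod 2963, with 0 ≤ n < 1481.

Baby-step giant-step with m = ceil(sqrt(1481)) = 39.
Baby table (158^j mod 2963 for j=0..38):
  0:1  1:158  2:1260  3:559  4:2395  5:2109  6:1366  7:2492
  8:2620  9:2103  10:418  11:858  12:2229  13:2548  14:2579  15:1551
  16:2092  17:1643  18:1813  19:2006  20:2870  21:121  22:1340  23:1347
  24:2453  25:2384  26:371  27:2321  28:2269  29:2942  30:2608  31:207
  32:113  33:76  34:156  35:944  36:1002  37:1277  38:282
Giant step factor: 158^(-39) ≡ 1308 (mod 2963).
Scan 1470·1308^i mod 2963 for i = 0, 1, …:
  i=0: 1470   i=1: 2736   i=2: 2347   i=3: 208
  i=4: 2431   i=5: 449   i=6: 618   i=7: 2408
  i=8: 2958   i=9: 2349     …   i=29: 2319
  i=30: 2103
Match at i=30, j=9: n = 30·39 + 9 = 1179.

1179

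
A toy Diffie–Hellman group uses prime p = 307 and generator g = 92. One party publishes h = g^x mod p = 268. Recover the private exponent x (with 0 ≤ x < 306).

29

Successive powers of 92 modulo 307:
  92^0=1  92^1=92  92^2=175  92^3=136  92^4=232  92^5=161
  92^6=76  92^7=238  92^8=99  92^9=205  92^10=133  92^11=263
  92^12=250  92^13=282  92^14=156  92^15=230  92^16=284  92^17=33
  92^18=273  92^19=249  92^20=190  92^21=288  92^22=94  92^23=52
  92^24=179  92^25=197  92^26=11  92^27=91  92^28=83  92^29=268
So 92^29 ≡ 268 (mod 307), giving x = 29.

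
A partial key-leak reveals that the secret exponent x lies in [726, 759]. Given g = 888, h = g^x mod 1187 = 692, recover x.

Compute 888^726 mod 1187 = 224, then multiply by 888 repeatedly:
  888^726=224  888^727=683  888^728=1134  888^729=416  888^730=251
  888^731=919  888^732=603  888^733=127  888^734=11  888^735=272
  888^736=575  888^737=190  888^738=166  888^739=220  888^740=692
Found 692 at exponent 740.

740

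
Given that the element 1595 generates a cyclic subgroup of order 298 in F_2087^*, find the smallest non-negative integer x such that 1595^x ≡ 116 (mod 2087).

Baby-step giant-step with m = ceil(sqrt(298)) = 18.
Baby table (1595^j mod 2087 for j=0..17):
  0:1  1:1595  2:2059  3:1254  4:784  5:367  6:1005  7:159
  8:1078  9:1809  10:1121  11:1523  12:2004  13:1183  14:237  15:268
  16:1712  17:844
Giant step factor: 1595^(-18) ≡ 1188 (mod 2087).
Scan 116·1188^i mod 2087 for i = 0, 1, …:
  i=0: 116   i=1: 66   i=2: 1189   i=3: 1720
  i=4: 187   i=5: 934   i=6: 1395   i=7: 182
  i=8: 1255   i=9: 822   i=10: 1907   i=11: 1121
Match at i=11, j=10: x = 11·18 + 10 = 208.

208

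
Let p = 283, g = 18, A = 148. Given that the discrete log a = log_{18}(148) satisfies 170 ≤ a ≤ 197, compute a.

Compute 18^170 mod 283 = 157, then multiply by 18 repeatedly:
  18^170=157  18^171=279  18^172=211  18^173=119  18^174=161
  18^175=68  18^176=92  18^177=241  18^178=93  18^179=259
  18^180=134  18^181=148
Found 148 at exponent 181.

181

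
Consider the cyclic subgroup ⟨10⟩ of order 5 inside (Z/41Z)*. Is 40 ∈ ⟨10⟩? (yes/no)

no

⟨10⟩ has order 5; its elements mod 41 are {1, 10, 16, 18, 37}.
40 is not in this set.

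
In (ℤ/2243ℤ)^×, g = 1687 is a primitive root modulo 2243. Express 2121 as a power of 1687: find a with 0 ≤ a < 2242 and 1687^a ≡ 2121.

498

Baby-step giant-step with m = ceil(sqrt(2242)) = 48.
Baby table (1687^j mod 2243 for j=0..47):
  0:1  1:1687  2:1845  3:1474  4:1394  5:1014  6:1452  7:168
  8:798  9:426  10:902  11:920  12:2127  13:1692  14:1308  15:1727
  16:2035  17:1255  18:2036  19:699  20:1638  21:2173  22:789  23:944
  24:2241  25:1112  26:796  27:1538  28:1698  29:215  30:1582  31:1907
  32:647  33:1391  34:439  35:403  36:232  37:1102  38:1870  39:1032
  40:416  41:1976  42:414  43:845  44:1210  45:140  46:665  47:355
Giant step factor: 1687^(-48) ≡ 561 (mod 2243).
Scan 2121·561^i mod 2243 for i = 0, 1, …:
  i=0: 2121   i=1: 1091   i=2: 1955   i=3: 2171
  i=4: 2225   i=5: 1117   i=6: 840   i=7: 210
  i=8: 1174   i=9: 1415   i=10: 2036
Match at i=10, j=18: a = 10·48 + 18 = 498.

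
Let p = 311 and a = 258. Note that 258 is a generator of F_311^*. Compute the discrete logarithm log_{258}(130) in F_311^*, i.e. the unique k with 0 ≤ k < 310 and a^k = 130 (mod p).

162

Baby-step giant-step with m = ceil(sqrt(310)) = 18.
Baby table (258^j mod 311 for j=0..17):
  0:1  1:258  2:10  3:92  4:100  5:298  6:67  7:181
  8:48  9:255  10:169  11:62  12:135  13:309  14:106  15:291
  16:127  17:111
Giant step factor: 258^(-18) ≡ 12 (mod 311).
Scan 130·12^i mod 311 for i = 0, 1, …:
  i=0: 130   i=1: 5   i=2: 60   i=3: 98
  i=4: 243   i=5: 117   i=6: 160   i=7: 54
  i=8: 26   i=9: 1
Match at i=9, j=0: k = 9·18 + 0 = 162.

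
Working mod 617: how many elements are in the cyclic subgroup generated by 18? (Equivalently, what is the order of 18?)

The order of 18 must divide p − 1 = 616 = 2^3 · 7 · 11.
Divisors: 1, 2, 4, 7, 8, 11, 14, 22, 28, 44, 56, 77, 88, 154, 308, 616.
Check each in increasing order: 18^1 ≡ 18;  18^2 ≡ 324;  18^4 ≡ 86;  18^7 ≡ 548;  18^8 ≡ 609;  18^11 ≡ 236;  18^14 ≡ 442;  18^22 ≡ 166;  18^28 ≡ 392;  18^44 ≡ 408;  18^56 ≡ 31;  18^77 ≡ 423;  18^88 ≡ 491;  18^154 ≡ 616;  18^308 ≡ 1.
Smallest exponent giving 1 is 308.

308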